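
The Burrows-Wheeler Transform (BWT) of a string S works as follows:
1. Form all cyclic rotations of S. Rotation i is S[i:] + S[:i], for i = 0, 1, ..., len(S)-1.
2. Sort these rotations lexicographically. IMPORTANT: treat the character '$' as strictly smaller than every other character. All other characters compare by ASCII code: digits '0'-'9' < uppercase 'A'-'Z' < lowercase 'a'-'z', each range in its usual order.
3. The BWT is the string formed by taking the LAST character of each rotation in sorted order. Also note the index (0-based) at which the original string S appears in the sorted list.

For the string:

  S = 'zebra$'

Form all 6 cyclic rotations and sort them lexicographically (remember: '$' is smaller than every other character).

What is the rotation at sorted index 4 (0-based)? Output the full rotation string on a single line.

All 6 rotations (rotation i = S[i:]+S[:i]):
  rot[0] = zebra$
  rot[1] = ebra$z
  rot[2] = bra$ze
  rot[3] = ra$zeb
  rot[4] = a$zebr
  rot[5] = $zebra
Sorted (with $ < everything):
  sorted[0] = $zebra
  sorted[1] = a$zebr
  sorted[2] = bra$ze
  sorted[3] = ebra$z
  sorted[4] = ra$zeb
  sorted[5] = zebra$
sorted[4] = ra$zeb

Answer: ra$zeb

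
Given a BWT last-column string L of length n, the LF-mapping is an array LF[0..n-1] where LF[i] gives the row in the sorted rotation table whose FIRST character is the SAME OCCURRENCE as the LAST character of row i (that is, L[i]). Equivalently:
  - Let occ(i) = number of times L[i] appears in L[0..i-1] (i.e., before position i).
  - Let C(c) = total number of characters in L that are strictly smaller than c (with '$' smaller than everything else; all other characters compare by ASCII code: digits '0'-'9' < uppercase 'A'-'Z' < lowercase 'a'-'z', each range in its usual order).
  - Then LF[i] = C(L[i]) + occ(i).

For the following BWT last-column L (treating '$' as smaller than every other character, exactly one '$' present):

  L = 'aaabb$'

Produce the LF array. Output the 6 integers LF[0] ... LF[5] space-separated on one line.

Answer: 1 2 3 4 5 0

Derivation:
Char counts: '$':1, 'a':3, 'b':2
C (first-col start): C('$')=0, C('a')=1, C('b')=4
L[0]='a': occ=0, LF[0]=C('a')+0=1+0=1
L[1]='a': occ=1, LF[1]=C('a')+1=1+1=2
L[2]='a': occ=2, LF[2]=C('a')+2=1+2=3
L[3]='b': occ=0, LF[3]=C('b')+0=4+0=4
L[4]='b': occ=1, LF[4]=C('b')+1=4+1=5
L[5]='$': occ=0, LF[5]=C('$')+0=0+0=0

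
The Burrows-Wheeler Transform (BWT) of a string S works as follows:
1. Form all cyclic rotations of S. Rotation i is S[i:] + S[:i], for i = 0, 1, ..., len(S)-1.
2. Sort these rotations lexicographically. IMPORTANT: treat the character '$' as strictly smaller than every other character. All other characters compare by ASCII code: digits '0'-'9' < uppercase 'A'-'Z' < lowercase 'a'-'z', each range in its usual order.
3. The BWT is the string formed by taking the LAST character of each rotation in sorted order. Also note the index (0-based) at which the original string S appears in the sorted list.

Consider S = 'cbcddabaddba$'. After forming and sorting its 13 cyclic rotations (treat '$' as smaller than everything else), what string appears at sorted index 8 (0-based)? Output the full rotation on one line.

All 13 rotations (rotation i = S[i:]+S[:i]):
  rot[0] = cbcddabaddba$
  rot[1] = bcddabaddba$c
  rot[2] = cddabaddba$cb
  rot[3] = ddabaddba$cbc
  rot[4] = dabaddba$cbcd
  rot[5] = abaddba$cbcdd
  rot[6] = baddba$cbcdda
  rot[7] = addba$cbcddab
  rot[8] = ddba$cbcddaba
  rot[9] = dba$cbcddabad
  rot[10] = ba$cbcddabadd
  rot[11] = a$cbcddabaddb
  rot[12] = $cbcddabaddba
Sorted (with $ < everything):
  sorted[0] = $cbcddabaddba
  sorted[1] = a$cbcddabaddb
  sorted[2] = abaddba$cbcdd
  sorted[3] = addba$cbcddab
  sorted[4] = ba$cbcddabadd
  sorted[5] = baddba$cbcdda
  sorted[6] = bcddabaddba$c
  sorted[7] = cbcddabaddba$
  sorted[8] = cddabaddba$cb
  sorted[9] = dabaddba$cbcd
  sorted[10] = dba$cbcddabad
  sorted[11] = ddabaddba$cbc
  sorted[12] = ddba$cbcddaba
sorted[8] = cddabaddba$cb

Answer: cddabaddba$cb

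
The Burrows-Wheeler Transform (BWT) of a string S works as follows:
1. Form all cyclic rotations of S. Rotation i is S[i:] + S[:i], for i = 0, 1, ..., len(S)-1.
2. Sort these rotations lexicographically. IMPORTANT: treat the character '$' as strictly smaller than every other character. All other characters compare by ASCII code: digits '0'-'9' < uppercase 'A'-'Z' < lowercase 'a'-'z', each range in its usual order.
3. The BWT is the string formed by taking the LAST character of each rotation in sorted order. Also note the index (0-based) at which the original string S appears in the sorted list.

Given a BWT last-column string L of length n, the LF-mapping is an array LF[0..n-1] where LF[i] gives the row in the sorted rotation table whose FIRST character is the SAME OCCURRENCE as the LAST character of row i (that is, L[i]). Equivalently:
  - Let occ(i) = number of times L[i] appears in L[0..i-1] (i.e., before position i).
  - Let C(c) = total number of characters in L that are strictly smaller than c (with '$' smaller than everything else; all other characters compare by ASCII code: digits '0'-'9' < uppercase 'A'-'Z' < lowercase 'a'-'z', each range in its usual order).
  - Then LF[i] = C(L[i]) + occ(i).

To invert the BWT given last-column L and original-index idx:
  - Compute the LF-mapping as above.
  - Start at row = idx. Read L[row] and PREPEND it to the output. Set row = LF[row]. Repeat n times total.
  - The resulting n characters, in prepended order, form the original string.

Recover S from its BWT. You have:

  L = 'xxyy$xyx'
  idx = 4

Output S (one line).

Answer: xyyxyxx$

Derivation:
LF mapping: 1 2 5 6 0 3 7 4
Walk LF starting at row 4, prepending L[row]:
  step 1: row=4, L[4]='$', prepend. Next row=LF[4]=0
  step 2: row=0, L[0]='x', prepend. Next row=LF[0]=1
  step 3: row=1, L[1]='x', prepend. Next row=LF[1]=2
  step 4: row=2, L[2]='y', prepend. Next row=LF[2]=5
  step 5: row=5, L[5]='x', prepend. Next row=LF[5]=3
  step 6: row=3, L[3]='y', prepend. Next row=LF[3]=6
  step 7: row=6, L[6]='y', prepend. Next row=LF[6]=7
  step 8: row=7, L[7]='x', prepend. Next row=LF[7]=4
Reversed output: xyyxyxx$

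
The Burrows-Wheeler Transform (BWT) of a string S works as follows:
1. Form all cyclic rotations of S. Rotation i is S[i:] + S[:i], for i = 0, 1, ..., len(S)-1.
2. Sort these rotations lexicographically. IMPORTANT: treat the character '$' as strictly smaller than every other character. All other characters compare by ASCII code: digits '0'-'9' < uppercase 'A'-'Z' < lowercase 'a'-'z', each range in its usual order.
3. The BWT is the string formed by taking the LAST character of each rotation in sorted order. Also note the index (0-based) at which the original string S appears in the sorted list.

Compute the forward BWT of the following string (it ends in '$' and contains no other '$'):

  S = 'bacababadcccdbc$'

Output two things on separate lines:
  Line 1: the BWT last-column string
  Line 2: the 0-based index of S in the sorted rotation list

Answer: ccbbba$adbadccca
6

Derivation:
All 16 rotations (rotation i = S[i:]+S[:i]):
  rot[0] = bacababadcccdbc$
  rot[1] = acababadcccdbc$b
  rot[2] = cababadcccdbc$ba
  rot[3] = ababadcccdbc$bac
  rot[4] = babadcccdbc$baca
  rot[5] = abadcccdbc$bacab
  rot[6] = badcccdbc$bacaba
  rot[7] = adcccdbc$bacabab
  rot[8] = dcccdbc$bacababa
  rot[9] = cccdbc$bacababad
  rot[10] = ccdbc$bacababadc
  rot[11] = cdbc$bacababadcc
  rot[12] = dbc$bacababadccc
  rot[13] = bc$bacababadcccd
  rot[14] = c$bacababadcccdb
  rot[15] = $bacababadcccdbc
Sorted (with $ < everything):
  sorted[0] = $bacababadcccdbc  (last char: 'c')
  sorted[1] = ababadcccdbc$bac  (last char: 'c')
  sorted[2] = abadcccdbc$bacab  (last char: 'b')
  sorted[3] = acababadcccdbc$b  (last char: 'b')
  sorted[4] = adcccdbc$bacabab  (last char: 'b')
  sorted[5] = babadcccdbc$baca  (last char: 'a')
  sorted[6] = bacababadcccdbc$  (last char: '$')
  sorted[7] = badcccdbc$bacaba  (last char: 'a')
  sorted[8] = bc$bacababadcccd  (last char: 'd')
  sorted[9] = c$bacababadcccdb  (last char: 'b')
  sorted[10] = cababadcccdbc$ba  (last char: 'a')
  sorted[11] = cccdbc$bacababad  (last char: 'd')
  sorted[12] = ccdbc$bacababadc  (last char: 'c')
  sorted[13] = cdbc$bacababadcc  (last char: 'c')
  sorted[14] = dbc$bacababadccc  (last char: 'c')
  sorted[15] = dcccdbc$bacababa  (last char: 'a')
Last column: ccbbba$adbadccca
Original string S is at sorted index 6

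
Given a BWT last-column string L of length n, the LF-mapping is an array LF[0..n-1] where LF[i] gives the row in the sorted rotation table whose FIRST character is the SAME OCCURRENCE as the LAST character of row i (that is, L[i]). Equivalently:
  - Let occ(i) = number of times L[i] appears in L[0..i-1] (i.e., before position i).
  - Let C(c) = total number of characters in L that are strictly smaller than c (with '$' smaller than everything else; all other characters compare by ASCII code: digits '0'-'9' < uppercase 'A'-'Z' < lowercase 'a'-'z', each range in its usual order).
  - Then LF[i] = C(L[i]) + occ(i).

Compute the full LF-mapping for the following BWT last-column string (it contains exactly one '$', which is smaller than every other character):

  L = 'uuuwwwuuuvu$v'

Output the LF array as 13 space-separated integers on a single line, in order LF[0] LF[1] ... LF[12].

Answer: 1 2 3 10 11 12 4 5 6 8 7 0 9

Derivation:
Char counts: '$':1, 'u':7, 'v':2, 'w':3
C (first-col start): C('$')=0, C('u')=1, C('v')=8, C('w')=10
L[0]='u': occ=0, LF[0]=C('u')+0=1+0=1
L[1]='u': occ=1, LF[1]=C('u')+1=1+1=2
L[2]='u': occ=2, LF[2]=C('u')+2=1+2=3
L[3]='w': occ=0, LF[3]=C('w')+0=10+0=10
L[4]='w': occ=1, LF[4]=C('w')+1=10+1=11
L[5]='w': occ=2, LF[5]=C('w')+2=10+2=12
L[6]='u': occ=3, LF[6]=C('u')+3=1+3=4
L[7]='u': occ=4, LF[7]=C('u')+4=1+4=5
L[8]='u': occ=5, LF[8]=C('u')+5=1+5=6
L[9]='v': occ=0, LF[9]=C('v')+0=8+0=8
L[10]='u': occ=6, LF[10]=C('u')+6=1+6=7
L[11]='$': occ=0, LF[11]=C('$')+0=0+0=0
L[12]='v': occ=1, LF[12]=C('v')+1=8+1=9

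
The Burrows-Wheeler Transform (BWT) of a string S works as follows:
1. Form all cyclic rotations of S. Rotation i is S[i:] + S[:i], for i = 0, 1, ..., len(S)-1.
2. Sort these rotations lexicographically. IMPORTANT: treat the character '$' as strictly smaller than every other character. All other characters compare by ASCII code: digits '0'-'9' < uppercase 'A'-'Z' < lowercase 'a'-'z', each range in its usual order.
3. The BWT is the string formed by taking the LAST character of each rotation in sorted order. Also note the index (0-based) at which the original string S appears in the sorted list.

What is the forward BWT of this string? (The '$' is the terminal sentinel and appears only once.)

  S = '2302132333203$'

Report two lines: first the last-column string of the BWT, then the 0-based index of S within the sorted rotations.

All 14 rotations (rotation i = S[i:]+S[:i]):
  rot[0] = 2302132333203$
  rot[1] = 302132333203$2
  rot[2] = 02132333203$23
  rot[3] = 2132333203$230
  rot[4] = 132333203$2302
  rot[5] = 32333203$23021
  rot[6] = 2333203$230213
  rot[7] = 333203$2302132
  rot[8] = 33203$23021323
  rot[9] = 3203$230213233
  rot[10] = 203$2302132333
  rot[11] = 03$23021323332
  rot[12] = 3$230213233320
  rot[13] = $2302132333203
Sorted (with $ < everything):
  sorted[0] = $2302132333203  (last char: '3')
  sorted[1] = 02132333203$23  (last char: '3')
  sorted[2] = 03$23021323332  (last char: '2')
  sorted[3] = 132333203$2302  (last char: '2')
  sorted[4] = 203$2302132333  (last char: '3')
  sorted[5] = 2132333203$230  (last char: '0')
  sorted[6] = 2302132333203$  (last char: '$')
  sorted[7] = 2333203$230213  (last char: '3')
  sorted[8] = 3$230213233320  (last char: '0')
  sorted[9] = 302132333203$2  (last char: '2')
  sorted[10] = 3203$230213233  (last char: '3')
  sorted[11] = 32333203$23021  (last char: '1')
  sorted[12] = 33203$23021323  (last char: '3')
  sorted[13] = 333203$2302132  (last char: '2')
Last column: 332230$3023132
Original string S is at sorted index 6

Answer: 332230$3023132
6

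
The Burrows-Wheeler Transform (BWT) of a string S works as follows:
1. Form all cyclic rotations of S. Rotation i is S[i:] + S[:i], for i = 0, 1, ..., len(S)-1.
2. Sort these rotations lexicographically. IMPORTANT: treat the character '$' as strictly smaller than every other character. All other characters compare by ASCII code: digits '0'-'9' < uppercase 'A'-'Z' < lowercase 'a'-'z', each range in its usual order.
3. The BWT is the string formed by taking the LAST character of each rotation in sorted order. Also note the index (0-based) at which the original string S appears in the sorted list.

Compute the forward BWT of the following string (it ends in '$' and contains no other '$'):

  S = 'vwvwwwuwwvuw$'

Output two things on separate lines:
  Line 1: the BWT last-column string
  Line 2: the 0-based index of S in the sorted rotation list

Answer: wvww$wuwwvwuv
4

Derivation:
All 13 rotations (rotation i = S[i:]+S[:i]):
  rot[0] = vwvwwwuwwvuw$
  rot[1] = wvwwwuwwvuw$v
  rot[2] = vwwwuwwvuw$vw
  rot[3] = wwwuwwvuw$vwv
  rot[4] = wwuwwvuw$vwvw
  rot[5] = wuwwvuw$vwvww
  rot[6] = uwwvuw$vwvwww
  rot[7] = wwvuw$vwvwwwu
  rot[8] = wvuw$vwvwwwuw
  rot[9] = vuw$vwvwwwuww
  rot[10] = uw$vwvwwwuwwv
  rot[11] = w$vwvwwwuwwvu
  rot[12] = $vwvwwwuwwvuw
Sorted (with $ < everything):
  sorted[0] = $vwvwwwuwwvuw  (last char: 'w')
  sorted[1] = uw$vwvwwwuwwv  (last char: 'v')
  sorted[2] = uwwvuw$vwvwww  (last char: 'w')
  sorted[3] = vuw$vwvwwwuww  (last char: 'w')
  sorted[4] = vwvwwwuwwvuw$  (last char: '$')
  sorted[5] = vwwwuwwvuw$vw  (last char: 'w')
  sorted[6] = w$vwvwwwuwwvu  (last char: 'u')
  sorted[7] = wuwwvuw$vwvww  (last char: 'w')
  sorted[8] = wvuw$vwvwwwuw  (last char: 'w')
  sorted[9] = wvwwwuwwvuw$v  (last char: 'v')
  sorted[10] = wwuwwvuw$vwvw  (last char: 'w')
  sorted[11] = wwvuw$vwvwwwu  (last char: 'u')
  sorted[12] = wwwuwwvuw$vwv  (last char: 'v')
Last column: wvww$wuwwvwuv
Original string S is at sorted index 4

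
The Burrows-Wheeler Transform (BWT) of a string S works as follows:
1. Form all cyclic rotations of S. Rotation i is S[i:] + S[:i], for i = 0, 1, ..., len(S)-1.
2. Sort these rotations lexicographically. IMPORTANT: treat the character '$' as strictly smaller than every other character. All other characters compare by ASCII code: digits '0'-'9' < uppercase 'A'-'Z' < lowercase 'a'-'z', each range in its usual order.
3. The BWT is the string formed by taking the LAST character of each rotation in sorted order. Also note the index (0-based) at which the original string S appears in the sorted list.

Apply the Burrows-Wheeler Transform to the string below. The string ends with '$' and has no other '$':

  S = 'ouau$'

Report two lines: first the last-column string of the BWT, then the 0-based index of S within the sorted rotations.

All 5 rotations (rotation i = S[i:]+S[:i]):
  rot[0] = ouau$
  rot[1] = uau$o
  rot[2] = au$ou
  rot[3] = u$oua
  rot[4] = $ouau
Sorted (with $ < everything):
  sorted[0] = $ouau  (last char: 'u')
  sorted[1] = au$ou  (last char: 'u')
  sorted[2] = ouau$  (last char: '$')
  sorted[3] = u$oua  (last char: 'a')
  sorted[4] = uau$o  (last char: 'o')
Last column: uu$ao
Original string S is at sorted index 2

Answer: uu$ao
2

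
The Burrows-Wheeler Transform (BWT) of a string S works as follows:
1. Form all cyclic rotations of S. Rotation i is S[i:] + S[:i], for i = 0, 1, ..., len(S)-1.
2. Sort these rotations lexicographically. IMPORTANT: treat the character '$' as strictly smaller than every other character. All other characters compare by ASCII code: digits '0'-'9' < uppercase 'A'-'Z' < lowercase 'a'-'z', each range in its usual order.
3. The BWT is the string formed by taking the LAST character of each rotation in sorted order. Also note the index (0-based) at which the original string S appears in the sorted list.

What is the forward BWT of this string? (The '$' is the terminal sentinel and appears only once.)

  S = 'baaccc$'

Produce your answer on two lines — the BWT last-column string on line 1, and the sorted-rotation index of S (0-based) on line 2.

All 7 rotations (rotation i = S[i:]+S[:i]):
  rot[0] = baaccc$
  rot[1] = aaccc$b
  rot[2] = accc$ba
  rot[3] = ccc$baa
  rot[4] = cc$baac
  rot[5] = c$baacc
  rot[6] = $baaccc
Sorted (with $ < everything):
  sorted[0] = $baaccc  (last char: 'c')
  sorted[1] = aaccc$b  (last char: 'b')
  sorted[2] = accc$ba  (last char: 'a')
  sorted[3] = baaccc$  (last char: '$')
  sorted[4] = c$baacc  (last char: 'c')
  sorted[5] = cc$baac  (last char: 'c')
  sorted[6] = ccc$baa  (last char: 'a')
Last column: cba$cca
Original string S is at sorted index 3

Answer: cba$cca
3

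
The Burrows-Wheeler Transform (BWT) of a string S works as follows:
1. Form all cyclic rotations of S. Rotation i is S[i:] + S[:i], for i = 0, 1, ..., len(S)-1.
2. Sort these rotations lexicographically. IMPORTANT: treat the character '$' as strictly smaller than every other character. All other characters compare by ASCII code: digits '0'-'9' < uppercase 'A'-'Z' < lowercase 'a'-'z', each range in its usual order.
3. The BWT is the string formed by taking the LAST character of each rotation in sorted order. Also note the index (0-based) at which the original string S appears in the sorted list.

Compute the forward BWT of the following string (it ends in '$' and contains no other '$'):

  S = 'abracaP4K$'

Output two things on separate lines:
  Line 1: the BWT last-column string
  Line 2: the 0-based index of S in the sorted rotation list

Answer: KP4ac$raab
5

Derivation:
All 10 rotations (rotation i = S[i:]+S[:i]):
  rot[0] = abracaP4K$
  rot[1] = bracaP4K$a
  rot[2] = racaP4K$ab
  rot[3] = acaP4K$abr
  rot[4] = caP4K$abra
  rot[5] = aP4K$abrac
  rot[6] = P4K$abraca
  rot[7] = 4K$abracaP
  rot[8] = K$abracaP4
  rot[9] = $abracaP4K
Sorted (with $ < everything):
  sorted[0] = $abracaP4K  (last char: 'K')
  sorted[1] = 4K$abracaP  (last char: 'P')
  sorted[2] = K$abracaP4  (last char: '4')
  sorted[3] = P4K$abraca  (last char: 'a')
  sorted[4] = aP4K$abrac  (last char: 'c')
  sorted[5] = abracaP4K$  (last char: '$')
  sorted[6] = acaP4K$abr  (last char: 'r')
  sorted[7] = bracaP4K$a  (last char: 'a')
  sorted[8] = caP4K$abra  (last char: 'a')
  sorted[9] = racaP4K$ab  (last char: 'b')
Last column: KP4ac$raab
Original string S is at sorted index 5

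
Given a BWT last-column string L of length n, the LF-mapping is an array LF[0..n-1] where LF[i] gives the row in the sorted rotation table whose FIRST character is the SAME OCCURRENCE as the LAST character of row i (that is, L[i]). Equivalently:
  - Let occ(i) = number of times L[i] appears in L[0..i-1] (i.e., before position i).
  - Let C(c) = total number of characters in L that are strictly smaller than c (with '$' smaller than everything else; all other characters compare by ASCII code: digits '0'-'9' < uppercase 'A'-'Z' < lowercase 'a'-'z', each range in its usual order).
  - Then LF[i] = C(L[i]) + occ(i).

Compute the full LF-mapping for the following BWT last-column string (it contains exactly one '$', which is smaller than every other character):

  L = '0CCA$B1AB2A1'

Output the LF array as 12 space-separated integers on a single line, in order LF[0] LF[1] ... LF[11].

Answer: 1 10 11 5 0 8 2 6 9 4 7 3

Derivation:
Char counts: '$':1, '0':1, '1':2, '2':1, 'A':3, 'B':2, 'C':2
C (first-col start): C('$')=0, C('0')=1, C('1')=2, C('2')=4, C('A')=5, C('B')=8, C('C')=10
L[0]='0': occ=0, LF[0]=C('0')+0=1+0=1
L[1]='C': occ=0, LF[1]=C('C')+0=10+0=10
L[2]='C': occ=1, LF[2]=C('C')+1=10+1=11
L[3]='A': occ=0, LF[3]=C('A')+0=5+0=5
L[4]='$': occ=0, LF[4]=C('$')+0=0+0=0
L[5]='B': occ=0, LF[5]=C('B')+0=8+0=8
L[6]='1': occ=0, LF[6]=C('1')+0=2+0=2
L[7]='A': occ=1, LF[7]=C('A')+1=5+1=6
L[8]='B': occ=1, LF[8]=C('B')+1=8+1=9
L[9]='2': occ=0, LF[9]=C('2')+0=4+0=4
L[10]='A': occ=2, LF[10]=C('A')+2=5+2=7
L[11]='1': occ=1, LF[11]=C('1')+1=2+1=3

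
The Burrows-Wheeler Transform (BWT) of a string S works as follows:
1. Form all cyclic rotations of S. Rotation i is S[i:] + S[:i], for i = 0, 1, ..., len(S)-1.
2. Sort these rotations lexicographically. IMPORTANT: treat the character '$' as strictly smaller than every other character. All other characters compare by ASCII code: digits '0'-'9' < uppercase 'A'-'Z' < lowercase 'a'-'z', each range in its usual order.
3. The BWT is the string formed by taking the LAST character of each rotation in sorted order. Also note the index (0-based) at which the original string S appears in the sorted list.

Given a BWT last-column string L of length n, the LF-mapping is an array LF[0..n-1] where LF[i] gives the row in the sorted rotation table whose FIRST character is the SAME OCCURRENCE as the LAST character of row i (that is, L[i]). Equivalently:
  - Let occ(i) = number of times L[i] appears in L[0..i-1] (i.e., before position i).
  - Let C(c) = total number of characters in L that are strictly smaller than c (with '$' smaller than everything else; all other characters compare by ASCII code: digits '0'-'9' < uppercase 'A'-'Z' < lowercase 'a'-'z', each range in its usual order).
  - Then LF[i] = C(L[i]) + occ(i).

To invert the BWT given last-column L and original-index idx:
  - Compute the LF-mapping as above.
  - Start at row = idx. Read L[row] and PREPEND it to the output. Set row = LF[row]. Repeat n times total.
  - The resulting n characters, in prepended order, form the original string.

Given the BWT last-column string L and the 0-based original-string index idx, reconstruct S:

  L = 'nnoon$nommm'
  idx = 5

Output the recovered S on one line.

LF mapping: 4 5 8 9 6 0 7 10 1 2 3
Walk LF starting at row 5, prepending L[row]:
  step 1: row=5, L[5]='$', prepend. Next row=LF[5]=0
  step 2: row=0, L[0]='n', prepend. Next row=LF[0]=4
  step 3: row=4, L[4]='n', prepend. Next row=LF[4]=6
  step 4: row=6, L[6]='n', prepend. Next row=LF[6]=7
  step 5: row=7, L[7]='o', prepend. Next row=LF[7]=10
  step 6: row=10, L[10]='m', prepend. Next row=LF[10]=3
  step 7: row=3, L[3]='o', prepend. Next row=LF[3]=9
  step 8: row=9, L[9]='m', prepend. Next row=LF[9]=2
  step 9: row=2, L[2]='o', prepend. Next row=LF[2]=8
  step 10: row=8, L[8]='m', prepend. Next row=LF[8]=1
  step 11: row=1, L[1]='n', prepend. Next row=LF[1]=5
Reversed output: nmomomonnn$

Answer: nmomomonnn$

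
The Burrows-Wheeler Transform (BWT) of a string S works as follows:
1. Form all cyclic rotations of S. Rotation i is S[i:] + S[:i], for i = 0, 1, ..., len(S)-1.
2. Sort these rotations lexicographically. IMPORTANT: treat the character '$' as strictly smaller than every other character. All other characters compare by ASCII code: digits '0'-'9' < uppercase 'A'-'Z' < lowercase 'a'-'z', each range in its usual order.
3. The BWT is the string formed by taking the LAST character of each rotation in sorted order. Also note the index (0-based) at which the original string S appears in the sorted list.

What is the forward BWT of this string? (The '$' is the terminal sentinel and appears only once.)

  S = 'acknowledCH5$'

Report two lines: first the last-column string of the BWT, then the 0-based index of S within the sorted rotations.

Answer: 5HdC$aelcwkno
4

Derivation:
All 13 rotations (rotation i = S[i:]+S[:i]):
  rot[0] = acknowledCH5$
  rot[1] = cknowledCH5$a
  rot[2] = knowledCH5$ac
  rot[3] = nowledCH5$ack
  rot[4] = owledCH5$ackn
  rot[5] = wledCH5$ackno
  rot[6] = ledCH5$acknow
  rot[7] = edCH5$acknowl
  rot[8] = dCH5$acknowle
  rot[9] = CH5$acknowled
  rot[10] = H5$acknowledC
  rot[11] = 5$acknowledCH
  rot[12] = $acknowledCH5
Sorted (with $ < everything):
  sorted[0] = $acknowledCH5  (last char: '5')
  sorted[1] = 5$acknowledCH  (last char: 'H')
  sorted[2] = CH5$acknowled  (last char: 'd')
  sorted[3] = H5$acknowledC  (last char: 'C')
  sorted[4] = acknowledCH5$  (last char: '$')
  sorted[5] = cknowledCH5$a  (last char: 'a')
  sorted[6] = dCH5$acknowle  (last char: 'e')
  sorted[7] = edCH5$acknowl  (last char: 'l')
  sorted[8] = knowledCH5$ac  (last char: 'c')
  sorted[9] = ledCH5$acknow  (last char: 'w')
  sorted[10] = nowledCH5$ack  (last char: 'k')
  sorted[11] = owledCH5$ackn  (last char: 'n')
  sorted[12] = wledCH5$ackno  (last char: 'o')
Last column: 5HdC$aelcwkno
Original string S is at sorted index 4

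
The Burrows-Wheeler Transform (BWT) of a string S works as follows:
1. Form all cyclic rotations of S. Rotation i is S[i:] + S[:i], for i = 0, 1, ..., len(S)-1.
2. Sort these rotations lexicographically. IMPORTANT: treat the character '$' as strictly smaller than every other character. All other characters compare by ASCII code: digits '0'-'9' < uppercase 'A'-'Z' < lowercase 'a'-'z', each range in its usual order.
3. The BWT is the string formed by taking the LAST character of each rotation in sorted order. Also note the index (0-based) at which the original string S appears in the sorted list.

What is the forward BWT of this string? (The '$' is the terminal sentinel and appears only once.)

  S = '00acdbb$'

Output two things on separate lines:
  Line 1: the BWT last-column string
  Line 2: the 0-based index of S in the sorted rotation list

Answer: b$00bdac
1

Derivation:
All 8 rotations (rotation i = S[i:]+S[:i]):
  rot[0] = 00acdbb$
  rot[1] = 0acdbb$0
  rot[2] = acdbb$00
  rot[3] = cdbb$00a
  rot[4] = dbb$00ac
  rot[5] = bb$00acd
  rot[6] = b$00acdb
  rot[7] = $00acdbb
Sorted (with $ < everything):
  sorted[0] = $00acdbb  (last char: 'b')
  sorted[1] = 00acdbb$  (last char: '$')
  sorted[2] = 0acdbb$0  (last char: '0')
  sorted[3] = acdbb$00  (last char: '0')
  sorted[4] = b$00acdb  (last char: 'b')
  sorted[5] = bb$00acd  (last char: 'd')
  sorted[6] = cdbb$00a  (last char: 'a')
  sorted[7] = dbb$00ac  (last char: 'c')
Last column: b$00bdac
Original string S is at sorted index 1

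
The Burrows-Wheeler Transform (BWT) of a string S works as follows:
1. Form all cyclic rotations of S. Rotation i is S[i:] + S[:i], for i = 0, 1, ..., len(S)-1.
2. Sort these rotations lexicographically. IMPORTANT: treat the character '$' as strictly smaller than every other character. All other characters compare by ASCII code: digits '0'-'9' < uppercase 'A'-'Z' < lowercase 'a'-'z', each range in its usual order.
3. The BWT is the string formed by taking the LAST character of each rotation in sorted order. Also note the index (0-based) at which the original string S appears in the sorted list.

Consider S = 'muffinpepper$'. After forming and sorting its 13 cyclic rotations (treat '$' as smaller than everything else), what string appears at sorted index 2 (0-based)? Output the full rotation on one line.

All 13 rotations (rotation i = S[i:]+S[:i]):
  rot[0] = muffinpepper$
  rot[1] = uffinpepper$m
  rot[2] = ffinpepper$mu
  rot[3] = finpepper$muf
  rot[4] = inpepper$muff
  rot[5] = npepper$muffi
  rot[6] = pepper$muffin
  rot[7] = epper$muffinp
  rot[8] = pper$muffinpe
  rot[9] = per$muffinpep
  rot[10] = er$muffinpepp
  rot[11] = r$muffinpeppe
  rot[12] = $muffinpepper
Sorted (with $ < everything):
  sorted[0] = $muffinpepper
  sorted[1] = epper$muffinp
  sorted[2] = er$muffinpepp
  sorted[3] = ffinpepper$mu
  sorted[4] = finpepper$muf
  sorted[5] = inpepper$muff
  sorted[6] = muffinpepper$
  sorted[7] = npepper$muffi
  sorted[8] = pepper$muffin
  sorted[9] = per$muffinpep
  sorted[10] = pper$muffinpe
  sorted[11] = r$muffinpeppe
  sorted[12] = uffinpepper$m
sorted[2] = er$muffinpepp

Answer: er$muffinpepp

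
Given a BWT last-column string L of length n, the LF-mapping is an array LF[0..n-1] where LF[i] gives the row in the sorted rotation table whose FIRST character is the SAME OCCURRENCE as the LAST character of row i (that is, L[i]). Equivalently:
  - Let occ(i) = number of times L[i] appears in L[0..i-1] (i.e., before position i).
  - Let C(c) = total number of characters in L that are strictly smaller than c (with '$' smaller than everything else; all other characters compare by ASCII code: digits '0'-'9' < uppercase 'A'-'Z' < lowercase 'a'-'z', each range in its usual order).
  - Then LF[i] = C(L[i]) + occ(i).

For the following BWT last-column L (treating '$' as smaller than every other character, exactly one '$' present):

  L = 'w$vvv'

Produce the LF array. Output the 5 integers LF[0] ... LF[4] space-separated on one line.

Answer: 4 0 1 2 3

Derivation:
Char counts: '$':1, 'v':3, 'w':1
C (first-col start): C('$')=0, C('v')=1, C('w')=4
L[0]='w': occ=0, LF[0]=C('w')+0=4+0=4
L[1]='$': occ=0, LF[1]=C('$')+0=0+0=0
L[2]='v': occ=0, LF[2]=C('v')+0=1+0=1
L[3]='v': occ=1, LF[3]=C('v')+1=1+1=2
L[4]='v': occ=2, LF[4]=C('v')+2=1+2=3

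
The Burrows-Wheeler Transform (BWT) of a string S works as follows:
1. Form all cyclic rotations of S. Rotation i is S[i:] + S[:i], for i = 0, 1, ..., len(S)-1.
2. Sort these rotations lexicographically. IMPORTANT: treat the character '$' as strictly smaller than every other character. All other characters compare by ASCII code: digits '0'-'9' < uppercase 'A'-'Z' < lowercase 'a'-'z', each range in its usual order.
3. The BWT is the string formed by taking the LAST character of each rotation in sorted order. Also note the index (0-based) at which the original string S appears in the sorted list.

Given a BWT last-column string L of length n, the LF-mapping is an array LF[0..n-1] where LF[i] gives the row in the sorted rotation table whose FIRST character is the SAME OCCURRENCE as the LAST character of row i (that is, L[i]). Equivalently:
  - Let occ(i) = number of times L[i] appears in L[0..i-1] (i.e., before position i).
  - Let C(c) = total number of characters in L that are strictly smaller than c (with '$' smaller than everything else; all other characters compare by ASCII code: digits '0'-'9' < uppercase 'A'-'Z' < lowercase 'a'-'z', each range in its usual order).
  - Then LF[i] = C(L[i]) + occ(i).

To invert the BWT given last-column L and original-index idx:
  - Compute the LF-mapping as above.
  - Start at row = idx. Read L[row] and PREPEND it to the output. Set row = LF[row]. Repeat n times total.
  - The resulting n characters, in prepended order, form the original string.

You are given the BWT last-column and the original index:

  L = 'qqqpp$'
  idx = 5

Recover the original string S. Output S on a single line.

Answer: qpqpq$

Derivation:
LF mapping: 3 4 5 1 2 0
Walk LF starting at row 5, prepending L[row]:
  step 1: row=5, L[5]='$', prepend. Next row=LF[5]=0
  step 2: row=0, L[0]='q', prepend. Next row=LF[0]=3
  step 3: row=3, L[3]='p', prepend. Next row=LF[3]=1
  step 4: row=1, L[1]='q', prepend. Next row=LF[1]=4
  step 5: row=4, L[4]='p', prepend. Next row=LF[4]=2
  step 6: row=2, L[2]='q', prepend. Next row=LF[2]=5
Reversed output: qpqpq$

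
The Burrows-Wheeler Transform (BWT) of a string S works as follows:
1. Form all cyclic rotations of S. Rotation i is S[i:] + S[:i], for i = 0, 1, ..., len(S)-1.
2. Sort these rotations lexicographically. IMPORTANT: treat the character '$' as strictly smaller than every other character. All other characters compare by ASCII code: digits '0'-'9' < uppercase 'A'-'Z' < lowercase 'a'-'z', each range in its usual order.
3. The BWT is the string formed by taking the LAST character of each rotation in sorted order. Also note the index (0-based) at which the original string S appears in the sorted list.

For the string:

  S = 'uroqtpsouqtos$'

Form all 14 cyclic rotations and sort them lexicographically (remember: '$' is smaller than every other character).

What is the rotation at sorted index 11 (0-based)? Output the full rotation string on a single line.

Answer: tpsouqtos$uroq

Derivation:
All 14 rotations (rotation i = S[i:]+S[:i]):
  rot[0] = uroqtpsouqtos$
  rot[1] = roqtpsouqtos$u
  rot[2] = oqtpsouqtos$ur
  rot[3] = qtpsouqtos$uro
  rot[4] = tpsouqtos$uroq
  rot[5] = psouqtos$uroqt
  rot[6] = souqtos$uroqtp
  rot[7] = ouqtos$uroqtps
  rot[8] = uqtos$uroqtpso
  rot[9] = qtos$uroqtpsou
  rot[10] = tos$uroqtpsouq
  rot[11] = os$uroqtpsouqt
  rot[12] = s$uroqtpsouqto
  rot[13] = $uroqtpsouqtos
Sorted (with $ < everything):
  sorted[0] = $uroqtpsouqtos
  sorted[1] = oqtpsouqtos$ur
  sorted[2] = os$uroqtpsouqt
  sorted[3] = ouqtos$uroqtps
  sorted[4] = psouqtos$uroqt
  sorted[5] = qtos$uroqtpsou
  sorted[6] = qtpsouqtos$uro
  sorted[7] = roqtpsouqtos$u
  sorted[8] = s$uroqtpsouqto
  sorted[9] = souqtos$uroqtp
  sorted[10] = tos$uroqtpsouq
  sorted[11] = tpsouqtos$uroq
  sorted[12] = uqtos$uroqtpso
  sorted[13] = uroqtpsouqtos$
sorted[11] = tpsouqtos$uroq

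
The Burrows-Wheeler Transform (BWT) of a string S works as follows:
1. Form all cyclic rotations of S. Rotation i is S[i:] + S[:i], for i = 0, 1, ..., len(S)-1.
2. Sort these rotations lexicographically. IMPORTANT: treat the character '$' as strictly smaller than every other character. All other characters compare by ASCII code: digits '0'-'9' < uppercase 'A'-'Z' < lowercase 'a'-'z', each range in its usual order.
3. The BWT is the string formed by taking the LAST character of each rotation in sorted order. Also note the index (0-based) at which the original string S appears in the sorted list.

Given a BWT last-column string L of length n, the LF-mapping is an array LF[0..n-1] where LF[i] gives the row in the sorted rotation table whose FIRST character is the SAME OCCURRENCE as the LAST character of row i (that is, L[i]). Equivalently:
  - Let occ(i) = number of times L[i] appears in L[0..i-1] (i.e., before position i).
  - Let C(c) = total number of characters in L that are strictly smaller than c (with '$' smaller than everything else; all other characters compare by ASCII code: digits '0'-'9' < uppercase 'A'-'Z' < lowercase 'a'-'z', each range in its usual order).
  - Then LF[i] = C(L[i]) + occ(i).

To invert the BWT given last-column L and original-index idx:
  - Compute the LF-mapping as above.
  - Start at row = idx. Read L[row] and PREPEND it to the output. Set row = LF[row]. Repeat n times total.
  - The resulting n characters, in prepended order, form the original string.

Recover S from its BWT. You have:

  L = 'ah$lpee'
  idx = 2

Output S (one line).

LF mapping: 1 4 0 5 6 2 3
Walk LF starting at row 2, prepending L[row]:
  step 1: row=2, L[2]='$', prepend. Next row=LF[2]=0
  step 2: row=0, L[0]='a', prepend. Next row=LF[0]=1
  step 3: row=1, L[1]='h', prepend. Next row=LF[1]=4
  step 4: row=4, L[4]='p', prepend. Next row=LF[4]=6
  step 5: row=6, L[6]='e', prepend. Next row=LF[6]=3
  step 6: row=3, L[3]='l', prepend. Next row=LF[3]=5
  step 7: row=5, L[5]='e', prepend. Next row=LF[5]=2
Reversed output: elepha$

Answer: elepha$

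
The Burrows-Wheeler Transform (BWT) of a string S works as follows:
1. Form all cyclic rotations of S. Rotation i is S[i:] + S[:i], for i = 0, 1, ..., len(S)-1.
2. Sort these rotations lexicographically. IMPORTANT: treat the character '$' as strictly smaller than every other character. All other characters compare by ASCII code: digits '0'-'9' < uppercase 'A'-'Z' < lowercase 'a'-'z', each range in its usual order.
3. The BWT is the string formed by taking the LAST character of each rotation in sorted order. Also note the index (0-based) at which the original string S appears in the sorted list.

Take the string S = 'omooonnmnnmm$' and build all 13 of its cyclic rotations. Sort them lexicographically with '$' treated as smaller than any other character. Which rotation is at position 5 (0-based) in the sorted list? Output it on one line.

All 13 rotations (rotation i = S[i:]+S[:i]):
  rot[0] = omooonnmnnmm$
  rot[1] = mooonnmnnmm$o
  rot[2] = ooonnmnnmm$om
  rot[3] = oonnmnnmm$omo
  rot[4] = onnmnnmm$omoo
  rot[5] = nnmnnmm$omooo
  rot[6] = nmnnmm$omooon
  rot[7] = mnnmm$omooonn
  rot[8] = nnmm$omooonnm
  rot[9] = nmm$omooonnmn
  rot[10] = mm$omooonnmnn
  rot[11] = m$omooonnmnnm
  rot[12] = $omooonnmnnmm
Sorted (with $ < everything):
  sorted[0] = $omooonnmnnmm
  sorted[1] = m$omooonnmnnm
  sorted[2] = mm$omooonnmnn
  sorted[3] = mnnmm$omooonn
  sorted[4] = mooonnmnnmm$o
  sorted[5] = nmm$omooonnmn
  sorted[6] = nmnnmm$omooon
  sorted[7] = nnmm$omooonnm
  sorted[8] = nnmnnmm$omooo
  sorted[9] = omooonnmnnmm$
  sorted[10] = onnmnnmm$omoo
  sorted[11] = oonnmnnmm$omo
  sorted[12] = ooonnmnnmm$om
sorted[5] = nmm$omooonnmn

Answer: nmm$omooonnmn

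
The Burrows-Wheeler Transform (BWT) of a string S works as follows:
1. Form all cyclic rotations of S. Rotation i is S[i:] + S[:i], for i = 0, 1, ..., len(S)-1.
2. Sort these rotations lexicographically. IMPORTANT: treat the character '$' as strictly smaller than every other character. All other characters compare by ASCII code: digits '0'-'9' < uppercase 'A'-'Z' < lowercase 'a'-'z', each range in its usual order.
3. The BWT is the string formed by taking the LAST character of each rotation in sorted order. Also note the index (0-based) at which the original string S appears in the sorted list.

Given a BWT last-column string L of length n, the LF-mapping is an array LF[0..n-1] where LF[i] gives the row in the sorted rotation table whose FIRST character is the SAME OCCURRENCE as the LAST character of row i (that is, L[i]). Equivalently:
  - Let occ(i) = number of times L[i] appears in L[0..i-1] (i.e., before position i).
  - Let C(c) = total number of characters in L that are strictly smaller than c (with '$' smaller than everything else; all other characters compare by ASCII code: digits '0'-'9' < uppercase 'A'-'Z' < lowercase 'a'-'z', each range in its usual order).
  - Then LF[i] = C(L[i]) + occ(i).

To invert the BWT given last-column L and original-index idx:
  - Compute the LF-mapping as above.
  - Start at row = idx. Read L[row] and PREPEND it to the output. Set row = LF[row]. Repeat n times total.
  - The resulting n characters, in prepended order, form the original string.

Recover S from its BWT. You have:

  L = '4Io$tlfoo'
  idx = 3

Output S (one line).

LF mapping: 1 2 5 0 8 4 3 6 7
Walk LF starting at row 3, prepending L[row]:
  step 1: row=3, L[3]='$', prepend. Next row=LF[3]=0
  step 2: row=0, L[0]='4', prepend. Next row=LF[0]=1
  step 3: row=1, L[1]='I', prepend. Next row=LF[1]=2
  step 4: row=2, L[2]='o', prepend. Next row=LF[2]=5
  step 5: row=5, L[5]='l', prepend. Next row=LF[5]=4
  step 6: row=4, L[4]='t', prepend. Next row=LF[4]=8
  step 7: row=8, L[8]='o', prepend. Next row=LF[8]=7
  step 8: row=7, L[7]='o', prepend. Next row=LF[7]=6
  step 9: row=6, L[6]='f', prepend. Next row=LF[6]=3
Reversed output: footloI4$

Answer: footloI4$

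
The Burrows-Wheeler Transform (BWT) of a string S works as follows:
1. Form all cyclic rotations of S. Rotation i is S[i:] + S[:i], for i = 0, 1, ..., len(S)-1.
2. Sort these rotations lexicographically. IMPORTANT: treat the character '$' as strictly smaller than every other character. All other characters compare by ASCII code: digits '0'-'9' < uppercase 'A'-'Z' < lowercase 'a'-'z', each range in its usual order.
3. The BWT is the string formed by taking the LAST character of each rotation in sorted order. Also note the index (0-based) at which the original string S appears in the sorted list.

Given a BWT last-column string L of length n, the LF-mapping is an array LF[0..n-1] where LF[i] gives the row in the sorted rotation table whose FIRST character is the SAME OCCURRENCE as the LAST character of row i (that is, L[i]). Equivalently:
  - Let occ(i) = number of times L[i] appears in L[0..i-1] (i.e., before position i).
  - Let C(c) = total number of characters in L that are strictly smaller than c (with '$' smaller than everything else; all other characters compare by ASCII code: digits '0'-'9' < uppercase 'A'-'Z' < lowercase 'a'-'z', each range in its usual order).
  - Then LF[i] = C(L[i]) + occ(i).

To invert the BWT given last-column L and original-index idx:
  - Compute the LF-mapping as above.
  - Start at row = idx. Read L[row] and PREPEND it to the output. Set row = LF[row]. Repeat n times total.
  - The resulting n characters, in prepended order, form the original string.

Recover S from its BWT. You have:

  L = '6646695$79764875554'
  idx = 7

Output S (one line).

Answer: 595776496446655876$

Derivation:
LF mapping: 8 9 1 10 11 17 4 0 13 18 14 12 2 16 15 5 6 7 3
Walk LF starting at row 7, prepending L[row]:
  step 1: row=7, L[7]='$', prepend. Next row=LF[7]=0
  step 2: row=0, L[0]='6', prepend. Next row=LF[0]=8
  step 3: row=8, L[8]='7', prepend. Next row=LF[8]=13
  step 4: row=13, L[13]='8', prepend. Next row=LF[13]=16
  step 5: row=16, L[16]='5', prepend. Next row=LF[16]=6
  step 6: row=6, L[6]='5', prepend. Next row=LF[6]=4
  step 7: row=4, L[4]='6', prepend. Next row=LF[4]=11
  step 8: row=11, L[11]='6', prepend. Next row=LF[11]=12
  step 9: row=12, L[12]='4', prepend. Next row=LF[12]=2
  step 10: row=2, L[2]='4', prepend. Next row=LF[2]=1
  step 11: row=1, L[1]='6', prepend. Next row=LF[1]=9
  step 12: row=9, L[9]='9', prepend. Next row=LF[9]=18
  step 13: row=18, L[18]='4', prepend. Next row=LF[18]=3
  step 14: row=3, L[3]='6', prepend. Next row=LF[3]=10
  step 15: row=10, L[10]='7', prepend. Next row=LF[10]=14
  step 16: row=14, L[14]='7', prepend. Next row=LF[14]=15
  step 17: row=15, L[15]='5', prepend. Next row=LF[15]=5
  step 18: row=5, L[5]='9', prepend. Next row=LF[5]=17
  step 19: row=17, L[17]='5', prepend. Next row=LF[17]=7
Reversed output: 595776496446655876$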